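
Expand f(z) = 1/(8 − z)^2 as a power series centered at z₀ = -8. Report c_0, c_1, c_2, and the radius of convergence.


Let w = z − z₀, so z = z₀ + w.
Then 8 − z = 8 − (z₀ + w) = (8 − z₀) − w = 16 − w.
f(z) = 1/(16 − w)^2 = (1/(16)^2) · (1 − w/(16))^{−2}.
By the binomial series (1−u)^{−2} = Σ_{n≥0} C(n+1, 1) u^n for |u|<1, with u = w/(16):
  c_n = C(n+1, 1) / (16)^(n+2).
  c_0 = 1/(16)^2 = 1/256.
  c_1 = 2/(16)^3 = 1/2048.
  c_2 = 3/(16)^4 = 3/65536.
The series is valid for |w/d| < 1, i.e. |z − z₀| < |d|.
Radius of convergence: R = |8 − z₀| = |16| = 16 (distance from z₀ to the singularity z = 8).

c_0 = 1/256, c_1 = 1/2048, c_2 = 3/65536; R = 16.


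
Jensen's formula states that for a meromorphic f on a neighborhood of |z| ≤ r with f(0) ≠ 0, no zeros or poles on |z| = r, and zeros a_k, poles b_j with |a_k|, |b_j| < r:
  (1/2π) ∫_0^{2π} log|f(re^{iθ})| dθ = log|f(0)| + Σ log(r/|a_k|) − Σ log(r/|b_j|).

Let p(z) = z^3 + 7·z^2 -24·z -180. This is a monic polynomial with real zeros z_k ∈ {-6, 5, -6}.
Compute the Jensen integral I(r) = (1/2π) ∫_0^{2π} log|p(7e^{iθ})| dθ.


Zeros: -6, -6, 5; r = 7.
Inside |z| < r: -6, -6, 5. Outside (|z| ≥ r): ∅.
p(0) = -180, so log|p(0)| = log(180) = 5.1930.
Apply Jensen: I(r) = log|p(0)| + Σ_k log(r/|z_k|), summed over zeros inside |z| < r.
  log(r/|z_k|) for z_k = -6: log(7/6) = 0.1542
  log(r/|z_k|) for z_k = 5: log(7/5) = 0.3365
  log(r/|z_k|) for z_k = -6: log(7/6) = 0.1542
Sum over inside zeros: 0.6448.
I(r) = log|p(0)| + (inside sum) = 5.1930 + 0.6448 = 5.8377.
Closed form (all zeros inside, monic): I(r) = n·log(r) = 3·log(7) = 5.8377. ✓

I(r) ≈ 5.8377.


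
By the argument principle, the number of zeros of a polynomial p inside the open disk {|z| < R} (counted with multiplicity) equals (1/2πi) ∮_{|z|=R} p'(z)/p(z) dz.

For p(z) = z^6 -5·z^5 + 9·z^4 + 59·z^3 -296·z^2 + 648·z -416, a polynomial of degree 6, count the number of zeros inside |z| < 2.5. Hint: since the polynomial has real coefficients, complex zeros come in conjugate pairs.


The zeros of p are: (2 + 3i), (2 - 3i), -4, 1, (2 + 2i), (2 - 2i).
Their magnitudes are: 3.606, 3.606, 4, 1, 2.828, 2.828.
Zeros with |z| < R = 2.5: 1.
Count = 1.
By the argument principle, (1/2πi) ∮_{|z|=R} p'(z)/p(z) dz equals exactly this count.

Number of zeros inside |z| < 2.5: 1.


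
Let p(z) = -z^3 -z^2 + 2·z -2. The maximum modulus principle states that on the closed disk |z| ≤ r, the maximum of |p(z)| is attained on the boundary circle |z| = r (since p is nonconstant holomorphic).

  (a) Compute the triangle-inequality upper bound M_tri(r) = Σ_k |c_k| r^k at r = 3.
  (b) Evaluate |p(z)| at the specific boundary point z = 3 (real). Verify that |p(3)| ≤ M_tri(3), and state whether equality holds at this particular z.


Coefficients: c_0 = -2, c_1 = 2, c_2 = -1, c_3 = -1. Radius r = 3.
Part (a). Triangle bound: M_tri(r) = Σ_k |c_k| r^k
  = |-2|·3^0 + |2|·3^1 + |-1|·3^2 + |-1|·3^3
  = 2 + 6 + 9 + 27 = 44.
This bounds M(r) := max_{|z|=r} |p(z)| from above; equality holds iff all terms c_k z^k can be made to align in phase at a single z on |z|=r.
Part (b). At z = 3 (real, on the circle |z| = r):
  p(3) = (-2)·3^0 + (2)·3^1 + (-1)·3^2 + (-1)·3^3 = -32.
  |p(3)| = 32.
Check: |p(3)| = 32 ≤ 44 = M_tri(3). ✓ Equality does not hold at z = 3 (the coefficients have mixed signs, so the terms do not all align in phase there).

M_tri(3) = 44; |p(3)| = 32; equality at z=3: no.


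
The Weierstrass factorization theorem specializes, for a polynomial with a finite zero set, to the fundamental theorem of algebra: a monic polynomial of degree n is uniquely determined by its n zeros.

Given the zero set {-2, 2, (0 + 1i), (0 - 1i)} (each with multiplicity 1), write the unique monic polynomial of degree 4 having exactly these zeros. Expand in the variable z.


The polynomial is p(z) = ∏_{α ∈ S} (z − α), where S = {-2, 2, (0 + 1i), (0 - 1i)}.
Expanding the product yields: p(z) = z^4 -3·z^2 -4.
Note conjugate pairs combine to real quadratics: (z − (0+1i))(z − (0−1i)) = z² + 1.
The resulting polynomial has degree 4 and real coefficients as required.

p(z) = z^4 -3·z^2 -4.


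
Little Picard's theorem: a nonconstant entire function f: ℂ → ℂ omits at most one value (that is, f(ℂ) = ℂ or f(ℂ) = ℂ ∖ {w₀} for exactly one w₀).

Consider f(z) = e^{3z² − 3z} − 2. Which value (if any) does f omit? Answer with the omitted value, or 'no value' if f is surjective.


Little Picard bounds the complement of f(ℂ) to at most one point.
The exponent g(z) = 3z² − 3z is a nonconstant polynomial, hence surjective onto ℂ. So e^{g(z)} takes every value in {e^w : w ∈ ℂ} = ℂ ∖ {0}. Adding -2 shifts the range to ℂ ∖ {-2}. f omits exactly -2.

Omitted value: -2.


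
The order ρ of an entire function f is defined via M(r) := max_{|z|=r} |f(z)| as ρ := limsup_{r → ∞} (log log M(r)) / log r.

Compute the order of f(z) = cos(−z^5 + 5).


Write cos(w) = (e^{iw} ± e^{−iw})/(2 or 2i), so |cos(w)| ≤ e^{|w|}. With w = −z^5 + 5, |w| ≤ 1r^5 + 5 on |z|=r, giving M(r) ≤ e^{1r^5 + 5} and ρ ≤ 5. For the lower bound, choose z on |z|=r with -1z^5 purely imaginary of modulus 1r^5; then |cos(−z^5 + 5)| grows like e^{1r^5}/2, so ρ ≥ 5. Hence ρ = 5.
Therefore ρ = 5.

Order ρ = 5.


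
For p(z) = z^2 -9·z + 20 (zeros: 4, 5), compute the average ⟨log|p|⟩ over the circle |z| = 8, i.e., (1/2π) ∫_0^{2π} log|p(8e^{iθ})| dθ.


Zeros: 4, 5; r = 8.
Inside |z| < r: 4, 5. Outside (|z| ≥ r): ∅.
p(0) = 20, so log|p(0)| = log(20) = 2.9957.
Apply Jensen: I(r) = log|p(0)| + Σ_k log(r/|z_k|), summed over zeros inside |z| < r.
  log(r/|z_k|) for z_k = 4: log(8/4) = 0.6931
  log(r/|z_k|) for z_k = 5: log(8/5) = 0.4700
Sum over inside zeros: 1.1632.
I(r) = log|p(0)| + (inside sum) = 2.9957 + 1.1632 = 4.1589.
Closed form (all zeros inside, monic): I(r) = n·log(r) = 2·log(8) = 4.1589. ✓

I(r) ≈ 4.1589.


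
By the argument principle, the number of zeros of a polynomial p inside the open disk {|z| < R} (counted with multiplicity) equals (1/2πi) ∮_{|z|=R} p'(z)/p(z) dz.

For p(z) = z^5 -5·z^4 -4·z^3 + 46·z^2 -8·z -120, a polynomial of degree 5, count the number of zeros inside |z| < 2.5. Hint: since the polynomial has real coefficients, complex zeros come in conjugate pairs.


The zeros of p are: 3, -2, (3 + 1i), (3 - 1i), -2.
Their magnitudes are: 3, 2, 3.162, 3.162, 2.
Zeros with |z| < R = 2.5: -2, -2.
Count = 2.
By the argument principle, (1/2πi) ∮_{|z|=R} p'(z)/p(z) dz equals exactly this count.

Number of zeros inside |z| < 2.5: 2.


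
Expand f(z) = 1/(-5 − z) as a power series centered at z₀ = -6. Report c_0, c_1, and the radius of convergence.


Let w = z − z₀, so z = z₀ + w.
Then -5 − z = -5 − (z₀ + w) = (-5 − z₀) − w = 1 − w.
f(z) = 1/(1 − w) = (1/(1)) · 1/(1 − w/(1)) = Σ_{n≥0} w^n / (1)^(n+1).
So c_n = 1/(1)^(n+1):
  c_0 = 1/(1)^1 = 1.
  c_1 = 1/(1)^2 = 1.
The series is valid for |w/d| < 1, i.e. |z − z₀| < |d|.
Radius of convergence: R = |-5 − z₀| = |1| = 1 (distance from z₀ to the singularity z = -5).

c_0 = 1, c_1 = 1; R = 1.


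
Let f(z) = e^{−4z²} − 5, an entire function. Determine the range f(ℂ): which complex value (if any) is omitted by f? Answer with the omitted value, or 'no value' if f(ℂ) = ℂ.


Little Picard bounds the complement of f(ℂ) to at most one point.
The exponent g(z) = −4z² is a nonconstant polynomial, hence surjective onto ℂ. So e^{g(z)} takes every value in {e^w : w ∈ ℂ} = ℂ ∖ {0}. Adding -5 shifts the range to ℂ ∖ {-5}. f omits exactly -5.

Omitted value: -5.


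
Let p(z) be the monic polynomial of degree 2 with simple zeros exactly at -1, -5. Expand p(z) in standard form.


The polynomial is p(z) = ∏_{α ∈ S} (z − α), where S = {-1, -5}.
Expanding the product yields: p(z) = z^2 + 6·z + 5.
The resulting polynomial has degree 2 and real coefficients as required.

p(z) = z^2 + 6·z + 5.


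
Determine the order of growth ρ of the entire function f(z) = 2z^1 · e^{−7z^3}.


M(r) = max_{|z|=r} |2|·|z|^1·|e^{−7z^3}| = 2·r^1 · e^{7r^3} (the factors attain their maxima compatibly on |z|=r). Then log M(r) = log 2 + 1·log r + 7r^3, dominated by the last term, so log log M(r) ~ 3·log r. The polynomial factor 2z^1 contributes only a log r term and does not affect the order. ρ = 3.
Therefore ρ = 3.

Order ρ = 3.


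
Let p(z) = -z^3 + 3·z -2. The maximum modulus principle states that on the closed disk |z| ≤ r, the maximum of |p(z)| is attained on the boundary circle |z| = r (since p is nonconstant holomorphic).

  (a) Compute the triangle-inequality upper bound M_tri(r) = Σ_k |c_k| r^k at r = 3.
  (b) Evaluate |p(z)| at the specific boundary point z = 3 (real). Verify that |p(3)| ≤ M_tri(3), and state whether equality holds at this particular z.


Coefficients: c_0 = -2, c_1 = 3, c_2 = 0, c_3 = -1. Radius r = 3.
Part (a). Triangle bound: M_tri(r) = Σ_k |c_k| r^k
  = |-2|·3^0 + |3|·3^1 + |0|·3^2 + |-1|·3^3
  = 2 + 9 + 0 + 27 = 38.
This bounds M(r) := max_{|z|=r} |p(z)| from above; equality holds iff all terms c_k z^k can be made to align in phase at a single z on |z|=r.
Part (b). At z = 3 (real, on the circle |z| = r):
  p(3) = (-2)·3^0 + (3)·3^1 + (0)·3^2 + (-1)·3^3 = -20.
  |p(3)| = 20.
Check: |p(3)| = 20 ≤ 38 = M_tri(3). ✓ Equality does not hold at z = 3 (the coefficients have mixed signs, so the terms do not all align in phase there).

M_tri(3) = 38; |p(3)| = 20; equality at z=3: no.


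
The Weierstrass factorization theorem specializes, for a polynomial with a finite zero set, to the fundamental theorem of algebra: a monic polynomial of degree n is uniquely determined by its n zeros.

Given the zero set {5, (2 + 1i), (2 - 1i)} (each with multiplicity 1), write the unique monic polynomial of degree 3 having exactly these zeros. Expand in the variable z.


The polynomial is p(z) = ∏_{α ∈ S} (z − α), where S = {5, (2 + 1i), (2 - 1i)}.
Expanding the product yields: p(z) = z^3 -9·z^2 + 25·z -25.
Note conjugate pairs combine to real quadratics: (z − (2+1i))(z − (2−1i)) = z² − 4z + 5.
The resulting polynomial has degree 3 and real coefficients as required.

p(z) = z^3 -9·z^2 + 25·z -25.


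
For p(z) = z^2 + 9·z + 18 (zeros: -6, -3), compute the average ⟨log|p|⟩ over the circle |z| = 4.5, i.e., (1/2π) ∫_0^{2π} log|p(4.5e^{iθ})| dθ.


Zeros: -6, -3; r = 4.5.
Inside |z| < r: -3. Outside (|z| ≥ r): -6.
p(0) = 18, so log|p(0)| = log(18) = 2.8904.
Apply Jensen: I(r) = log|p(0)| + Σ_k log(r/|z_k|), summed over zeros inside |z| < r.
  log(r/|z_k|) for z_k = -3: log(4.5/3) = 0.4055
  Outside zeros (-6) contribute nothing to the Jensen sum.
Sum over inside zeros: 0.4055.
I(r) = log|p(0)| + (inside sum) = 2.8904 + 0.4055 = 3.2958.
Note: since some zeros are outside |z| ≤ r, the simplified n·log(r) form does NOT apply — only the inside zeros contribute.

I(r) ≈ 3.2958.


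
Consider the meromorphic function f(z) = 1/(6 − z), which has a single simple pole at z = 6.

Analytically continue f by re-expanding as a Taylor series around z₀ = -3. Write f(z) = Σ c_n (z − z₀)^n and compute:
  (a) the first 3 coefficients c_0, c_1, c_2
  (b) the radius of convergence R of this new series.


Let w = z − z₀, so z = z₀ + w.
Then 6 − z = 6 − (z₀ + w) = (6 − z₀) − w = 9 − w.
f(z) = 1/(9 − w) = (1/(9)) · 1/(1 − w/(9)) = Σ_{n≥0} w^n / (9)^(n+1).
So c_n = 1/(9)^(n+1):
  c_0 = 1/(9)^1 = 1/9.
  c_1 = 1/(9)^2 = 1/81.
  c_2 = 1/(9)^3 = 1/729.
The series is valid for |w/d| < 1, i.e. |z − z₀| < |d|.
Radius of convergence: R = |6 − z₀| = |9| = 9 (distance from z₀ to the singularity z = 6).

c_0 = 1/9, c_1 = 1/81, c_2 = 1/729; R = 9.


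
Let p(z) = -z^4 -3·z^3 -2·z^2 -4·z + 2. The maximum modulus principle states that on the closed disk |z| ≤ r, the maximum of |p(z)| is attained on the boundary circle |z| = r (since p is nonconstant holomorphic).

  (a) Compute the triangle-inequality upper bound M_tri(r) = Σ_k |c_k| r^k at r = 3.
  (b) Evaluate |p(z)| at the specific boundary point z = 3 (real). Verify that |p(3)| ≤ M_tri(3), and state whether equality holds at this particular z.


Coefficients: c_0 = 2, c_1 = -4, c_2 = -2, c_3 = -3, c_4 = -1. Radius r = 3.
Part (a). Triangle bound: M_tri(r) = Σ_k |c_k| r^k
  = |2|·3^0 + |-4|·3^1 + |-2|·3^2 + |-3|·3^3 + |-1|·3^4
  = 2 + 12 + 18 + 81 + 81 = 194.
This bounds M(r) := max_{|z|=r} |p(z)| from above; equality holds iff all terms c_k z^k can be made to align in phase at a single z on |z|=r.
Part (b). At z = 3 (real, on the circle |z| = r):
  p(3) = (2)·3^0 + (-4)·3^1 + (-2)·3^2 + (-3)·3^3 + (-1)·3^4 = -190.
  |p(3)| = 190.
Check: |p(3)| = 190 ≤ 194 = M_tri(3). ✓ Equality does not hold at z = 3 (the coefficients have mixed signs, so the terms do not all align in phase there).

M_tri(3) = 194; |p(3)| = 190; equality at z=3: no.


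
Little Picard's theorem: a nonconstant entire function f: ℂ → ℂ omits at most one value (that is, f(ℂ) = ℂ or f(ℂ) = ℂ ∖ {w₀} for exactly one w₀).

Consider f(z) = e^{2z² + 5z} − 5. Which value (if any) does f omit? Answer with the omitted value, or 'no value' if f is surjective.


Little Picard bounds the complement of f(ℂ) to at most one point.
The exponent g(z) = 2z² + 5z is a nonconstant polynomial, hence surjective onto ℂ. So e^{g(z)} takes every value in {e^w : w ∈ ℂ} = ℂ ∖ {0}. Adding -5 shifts the range to ℂ ∖ {-5}. f omits exactly -5.

Omitted value: -5.


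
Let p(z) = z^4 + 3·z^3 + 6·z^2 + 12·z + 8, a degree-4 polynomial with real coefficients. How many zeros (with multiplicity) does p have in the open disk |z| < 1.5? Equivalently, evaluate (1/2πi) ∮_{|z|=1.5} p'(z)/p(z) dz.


The zeros of p are: -1, -2, (0 + 2i), (0 - 2i).
Their magnitudes are: 1, 2, 2, 2.
Zeros with |z| < R = 1.5: -1.
Count = 1.
By the argument principle, (1/2πi) ∮_{|z|=R} p'(z)/p(z) dz equals exactly this count.

Number of zeros inside |z| < 1.5: 1.


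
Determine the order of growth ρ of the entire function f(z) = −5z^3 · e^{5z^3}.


M(r) = max_{|z|=r} |-5|·|z|^3·|e^{5z^3}| = 5·r^3 · e^{5r^3} (the factors attain their maxima compatibly on |z|=r). Then log M(r) = log 5 + 3·log r + 5r^3, dominated by the last term, so log log M(r) ~ 3·log r. The polynomial factor -5z^3 contributes only a log r term and does not affect the order. ρ = 3.
Therefore ρ = 3.

Order ρ = 3.


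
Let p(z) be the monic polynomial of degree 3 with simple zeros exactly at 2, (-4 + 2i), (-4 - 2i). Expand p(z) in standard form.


The polynomial is p(z) = ∏_{α ∈ S} (z − α), where S = {2, (-4 + 2i), (-4 - 2i)}.
Expanding the product yields: p(z) = z^3 + 6·z^2 + 4·z -40.
Note conjugate pairs combine to real quadratics: (z − (-4+2i))(z − (-4−2i)) = z² + 8z + 20.
The resulting polynomial has degree 3 and real coefficients as required.

p(z) = z^3 + 6·z^2 + 4·z -40.


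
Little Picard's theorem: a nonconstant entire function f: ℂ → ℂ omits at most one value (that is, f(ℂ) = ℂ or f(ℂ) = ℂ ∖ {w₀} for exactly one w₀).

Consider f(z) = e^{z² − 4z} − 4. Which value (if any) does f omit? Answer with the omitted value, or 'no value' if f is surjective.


Little Picard bounds the complement of f(ℂ) to at most one point.
The exponent g(z) = z² − 4z is a nonconstant polynomial, hence surjective onto ℂ. So e^{g(z)} takes every value in {e^w : w ∈ ℂ} = ℂ ∖ {0}. Adding -4 shifts the range to ℂ ∖ {-4}. f omits exactly -4.

Omitted value: -4.


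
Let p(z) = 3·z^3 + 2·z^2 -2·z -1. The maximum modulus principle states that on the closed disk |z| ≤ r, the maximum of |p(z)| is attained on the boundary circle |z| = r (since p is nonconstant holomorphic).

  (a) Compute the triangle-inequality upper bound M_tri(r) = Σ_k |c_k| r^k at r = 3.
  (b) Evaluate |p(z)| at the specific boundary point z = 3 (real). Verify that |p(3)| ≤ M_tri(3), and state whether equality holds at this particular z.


Coefficients: c_0 = -1, c_1 = -2, c_2 = 2, c_3 = 3. Radius r = 3.
Part (a). Triangle bound: M_tri(r) = Σ_k |c_k| r^k
  = |-1|·3^0 + |-2|·3^1 + |2|·3^2 + |3|·3^3
  = 1 + 6 + 18 + 81 = 106.
This bounds M(r) := max_{|z|=r} |p(z)| from above; equality holds iff all terms c_k z^k can be made to align in phase at a single z on |z|=r.
Part (b). At z = 3 (real, on the circle |z| = r):
  p(3) = (-1)·3^0 + (-2)·3^1 + (2)·3^2 + (3)·3^3 = 92.
  |p(3)| = 92.
Check: |p(3)| = 92 ≤ 106 = M_tri(3). ✓ Equality does not hold at z = 3 (the coefficients have mixed signs, so the terms do not all align in phase there).

M_tri(3) = 106; |p(3)| = 92; equality at z=3: no.


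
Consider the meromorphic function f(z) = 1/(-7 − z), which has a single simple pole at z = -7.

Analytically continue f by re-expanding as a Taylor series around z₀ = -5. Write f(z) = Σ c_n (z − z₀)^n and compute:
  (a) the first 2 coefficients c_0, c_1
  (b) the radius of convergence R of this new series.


Let w = z − z₀, so z = z₀ + w.
Then -7 − z = -7 − (z₀ + w) = (-7 − z₀) − w = -2 − w.
f(z) = 1/(-2 − w) = (1/(-2)) · 1/(1 − w/(-2)) = Σ_{n≥0} w^n / (-2)^(n+1).
So c_n = 1/(-2)^(n+1):
  c_0 = 1/(-2)^1 = -1/2.
  c_1 = 1/(-2)^2 = 1/4.
The series is valid for |w/d| < 1, i.e. |z − z₀| < |d|.
Radius of convergence: R = |-7 − z₀| = |-2| = 2 (distance from z₀ to the singularity z = -7).

c_0 = -1/2, c_1 = 1/4; R = 2.


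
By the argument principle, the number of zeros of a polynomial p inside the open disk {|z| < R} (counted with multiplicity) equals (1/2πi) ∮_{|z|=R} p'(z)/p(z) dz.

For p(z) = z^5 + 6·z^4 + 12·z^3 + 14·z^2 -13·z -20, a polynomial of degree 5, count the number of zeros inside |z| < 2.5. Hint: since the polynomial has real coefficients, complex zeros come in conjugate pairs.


The zeros of p are: -4, 1, (-1 + 2i), (-1 - 2i), -1.
Their magnitudes are: 4, 1, 2.236, 2.236, 1.
Zeros with |z| < R = 2.5: 1, (-1 + 2i), (-1 - 2i), -1.
Count = 4.
By the argument principle, (1/2πi) ∮_{|z|=R} p'(z)/p(z) dz equals exactly this count.

Number of zeros inside |z| < 2.5: 4.


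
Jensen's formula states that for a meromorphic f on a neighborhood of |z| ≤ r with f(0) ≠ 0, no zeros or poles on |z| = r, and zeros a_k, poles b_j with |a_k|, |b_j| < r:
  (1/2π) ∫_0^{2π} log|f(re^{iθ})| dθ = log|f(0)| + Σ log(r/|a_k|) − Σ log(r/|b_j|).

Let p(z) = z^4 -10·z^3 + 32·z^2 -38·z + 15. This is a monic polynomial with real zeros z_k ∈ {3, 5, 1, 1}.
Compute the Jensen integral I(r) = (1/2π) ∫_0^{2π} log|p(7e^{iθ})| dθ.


Zeros: 1, 1, 3, 5; r = 7.
Inside |z| < r: 1, 1, 3, 5. Outside (|z| ≥ r): ∅.
p(0) = 15, so log|p(0)| = log(15) = 2.7081.
Apply Jensen: I(r) = log|p(0)| + Σ_k log(r/|z_k|), summed over zeros inside |z| < r.
  log(r/|z_k|) for z_k = 3: log(7/3) = 0.8473
  log(r/|z_k|) for z_k = 5: log(7/5) = 0.3365
  log(r/|z_k|) for z_k = 1: log(7/1) = 1.9459
  log(r/|z_k|) for z_k = 1: log(7/1) = 1.9459
Sum over inside zeros: 5.0756.
I(r) = log|p(0)| + (inside sum) = 2.7081 + 5.0756 = 7.7836.
Closed form (all zeros inside, monic): I(r) = n·log(r) = 4·log(7) = 7.7836. ✓

I(r) ≈ 7.7836.


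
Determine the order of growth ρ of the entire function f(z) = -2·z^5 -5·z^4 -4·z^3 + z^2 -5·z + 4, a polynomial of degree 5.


|f(z)| ≤ Σ|c_k|·r^k = O(r^5) as r → ∞. Polynomial growth is O(e^{r^ε}) for every ε > 0 (since r^5/e^{r^ε} → 0), so ρ ≤ ε for all ε > 0, i.e. ρ = 0. Every nonconstant polynomial has order 0.
Therefore ρ = 0.

Order ρ = 0.


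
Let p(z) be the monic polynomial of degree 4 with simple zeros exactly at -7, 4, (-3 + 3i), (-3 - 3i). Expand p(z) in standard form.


The polynomial is p(z) = ∏_{α ∈ S} (z − α), where S = {-7, 4, (-3 + 3i), (-3 - 3i)}.
Expanding the product yields: p(z) = z^4 + 9·z^3 + 8·z^2 -114·z -504.
Note conjugate pairs combine to real quadratics: (z − (-3+3i))(z − (-3−3i)) = z² + 6z + 18.
The resulting polynomial has degree 4 and real coefficients as required.

p(z) = z^4 + 9·z^3 + 8·z^2 -114·z -504.


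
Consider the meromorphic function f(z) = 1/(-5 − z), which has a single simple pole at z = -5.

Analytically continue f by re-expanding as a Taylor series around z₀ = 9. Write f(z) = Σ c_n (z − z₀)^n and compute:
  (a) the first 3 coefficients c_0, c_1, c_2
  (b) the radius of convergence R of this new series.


Let w = z − z₀, so z = z₀ + w.
Then -5 − z = -5 − (z₀ + w) = (-5 − z₀) − w = -14 − w.
f(z) = 1/(-14 − w) = (1/(-14)) · 1/(1 − w/(-14)) = Σ_{n≥0} w^n / (-14)^(n+1).
So c_n = 1/(-14)^(n+1):
  c_0 = 1/(-14)^1 = -1/14.
  c_1 = 1/(-14)^2 = 1/196.
  c_2 = 1/(-14)^3 = -1/2744.
The series is valid for |w/d| < 1, i.e. |z − z₀| < |d|.
Radius of convergence: R = |-5 − z₀| = |-14| = 14 (distance from z₀ to the singularity z = -5).

c_0 = -1/14, c_1 = 1/196, c_2 = -1/2744; R = 14.


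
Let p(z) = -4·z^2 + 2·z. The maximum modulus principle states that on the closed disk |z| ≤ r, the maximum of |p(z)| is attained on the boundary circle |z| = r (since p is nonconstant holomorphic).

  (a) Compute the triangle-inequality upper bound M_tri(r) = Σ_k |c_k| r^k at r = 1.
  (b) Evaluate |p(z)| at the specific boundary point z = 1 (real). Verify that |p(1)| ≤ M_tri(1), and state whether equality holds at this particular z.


Coefficients: c_0 = 0, c_1 = 2, c_2 = -4. Radius r = 1.
Part (a). Triangle bound: M_tri(r) = Σ_k |c_k| r^k
  = |0|·1^0 + |2|·1^1 + |-4|·1^2
  = 0 + 2 + 4 = 6.
This bounds M(r) := max_{|z|=r} |p(z)| from above; equality holds iff all terms c_k z^k can be made to align in phase at a single z on |z|=r.
Part (b). At z = 1 (real, on the circle |z| = r):
  p(1) = (0)·1^0 + (2)·1^1 + (-4)·1^2 = -2.
  |p(1)| = 2.
Check: |p(1)| = 2 ≤ 6 = M_tri(1). ✓ Equality does not hold at z = 1 (the coefficients have mixed signs, so the terms do not all align in phase there).

M_tri(1) = 6; |p(1)| = 2; equality at z=1: no.


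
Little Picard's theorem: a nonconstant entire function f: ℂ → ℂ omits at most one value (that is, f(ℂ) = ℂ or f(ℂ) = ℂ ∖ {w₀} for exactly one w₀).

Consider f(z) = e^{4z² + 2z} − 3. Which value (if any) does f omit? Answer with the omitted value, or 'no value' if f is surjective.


Little Picard bounds the complement of f(ℂ) to at most one point.
The exponent g(z) = 4z² + 2z is a nonconstant polynomial, hence surjective onto ℂ. So e^{g(z)} takes every value in {e^w : w ∈ ℂ} = ℂ ∖ {0}. Adding -3 shifts the range to ℂ ∖ {-3}. f omits exactly -3.

Omitted value: -3.


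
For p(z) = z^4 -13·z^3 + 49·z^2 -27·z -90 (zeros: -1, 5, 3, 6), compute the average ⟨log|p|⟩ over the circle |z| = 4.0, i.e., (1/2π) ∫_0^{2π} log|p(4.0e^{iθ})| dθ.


Zeros: -1, 3, 5, 6; r = 4.0.
Inside |z| < r: -1, 3. Outside (|z| ≥ r): 5, 6.
p(0) = -90, so log|p(0)| = log(90) = 4.4998.
Apply Jensen: I(r) = log|p(0)| + Σ_k log(r/|z_k|), summed over zeros inside |z| < r.
  log(r/|z_k|) for z_k = -1: log(4.0/1) = 1.3863
  log(r/|z_k|) for z_k = 3: log(4.0/3) = 0.2877
  Outside zeros (5, 6) contribute nothing to the Jensen sum.
Sum over inside zeros: 1.6740.
I(r) = log|p(0)| + (inside sum) = 4.4998 + 1.6740 = 6.1738.
Note: since some zeros are outside |z| ≤ r, the simplified n·log(r) form does NOT apply — only the inside zeros contribute.

I(r) ≈ 6.1738.


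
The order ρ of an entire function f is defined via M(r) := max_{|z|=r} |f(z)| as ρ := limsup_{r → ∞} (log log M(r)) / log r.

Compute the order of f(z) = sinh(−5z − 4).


sinh(w) is a linear combination of e^{iw} and e^{−iw} (or e^w, e^{−w} in the hyperbolic case), so |sinh(w)| ≤ e^{|w|}. With w = −5z − 4, |w| ≤ 5|z| + 4 = 5r + 4 on |z| = r, giving M(r) ≤ e^{5r + 4}, so ρ ≤ 1. On a suitable ray (z = it for sin/cos; z = t for sinh/cosh, t real → ∞), |sinh(−5z − 4)| grows like e^{5|t|}/2, so ρ ≥ 1. Hence ρ = 1.
Therefore ρ = 1.

Order ρ = 1.


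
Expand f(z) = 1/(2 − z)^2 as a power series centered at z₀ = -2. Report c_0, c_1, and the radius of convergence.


Let w = z − z₀, so z = z₀ + w.
Then 2 − z = 2 − (z₀ + w) = (2 − z₀) − w = 4 − w.
f(z) = 1/(4 − w)^2 = (1/(4)^2) · (1 − w/(4))^{−2}.
By the binomial series (1−u)^{−2} = Σ_{n≥0} C(n+1, 1) u^n for |u|<1, with u = w/(4):
  c_n = C(n+1, 1) / (4)^(n+2).
  c_0 = 1/(4)^2 = 1/16.
  c_1 = 2/(4)^3 = 1/32.
The series is valid for |w/d| < 1, i.e. |z − z₀| < |d|.
Radius of convergence: R = |2 − z₀| = |4| = 4 (distance from z₀ to the singularity z = 2).

c_0 = 1/16, c_1 = 1/32; R = 4.


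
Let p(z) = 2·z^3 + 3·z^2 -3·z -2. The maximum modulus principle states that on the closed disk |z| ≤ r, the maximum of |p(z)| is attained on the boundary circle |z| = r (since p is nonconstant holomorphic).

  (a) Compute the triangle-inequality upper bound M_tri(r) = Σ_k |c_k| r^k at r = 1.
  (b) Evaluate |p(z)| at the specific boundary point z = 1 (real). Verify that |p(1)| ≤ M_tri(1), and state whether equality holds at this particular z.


Coefficients: c_0 = -2, c_1 = -3, c_2 = 3, c_3 = 2. Radius r = 1.
Part (a). Triangle bound: M_tri(r) = Σ_k |c_k| r^k
  = |-2|·1^0 + |-3|·1^1 + |3|·1^2 + |2|·1^3
  = 2 + 3 + 3 + 2 = 10.
This bounds M(r) := max_{|z|=r} |p(z)| from above; equality holds iff all terms c_k z^k can be made to align in phase at a single z on |z|=r.
Part (b). At z = 1 (real, on the circle |z| = r):
  p(1) = (-2)·1^0 + (-3)·1^1 + (3)·1^2 + (2)·1^3 = 0.
  |p(1)| = 0.
Check: |p(1)| = 0 ≤ 10 = M_tri(1). ✓ Equality does not hold at z = 1 (the coefficients have mixed signs, so the terms do not all align in phase there).

M_tri(1) = 10; |p(1)| = 0; equality at z=1: no.


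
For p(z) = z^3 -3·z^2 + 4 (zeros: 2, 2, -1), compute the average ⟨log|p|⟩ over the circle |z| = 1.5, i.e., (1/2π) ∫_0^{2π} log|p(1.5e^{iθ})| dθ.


Zeros: -1, 2, 2; r = 1.5.
Inside |z| < r: -1. Outside (|z| ≥ r): 2, 2.
p(0) = 4, so log|p(0)| = log(4) = 1.3863.
Apply Jensen: I(r) = log|p(0)| + Σ_k log(r/|z_k|), summed over zeros inside |z| < r.
  log(r/|z_k|) for z_k = -1: log(1.5/1) = 0.4055
  Outside zeros (2, 2) contribute nothing to the Jensen sum.
Sum over inside zeros: 0.4055.
I(r) = log|p(0)| + (inside sum) = 1.3863 + 0.4055 = 1.7918.
Note: since some zeros are outside |z| ≤ r, the simplified n·log(r) form does NOT apply — only the inside zeros contribute.

I(r) ≈ 1.7918.


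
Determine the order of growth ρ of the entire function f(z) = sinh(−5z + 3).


sinh(w) is a linear combination of e^{iw} and e^{−iw} (or e^w, e^{−w} in the hyperbolic case), so |sinh(w)| ≤ e^{|w|}. With w = −5z + 3, |w| ≤ 5|z| + 3 = 5r + 3 on |z| = r, giving M(r) ≤ e^{5r + 3}, so ρ ≤ 1. On a suitable ray (z = it for sin/cos; z = t for sinh/cosh, t real → ∞), |sinh(−5z + 3)| grows like e^{5|t|}/2, so ρ ≥ 1. Hence ρ = 1.
Therefore ρ = 1.

Order ρ = 1.


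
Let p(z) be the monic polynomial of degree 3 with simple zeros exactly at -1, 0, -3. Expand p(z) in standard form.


The polynomial is p(z) = ∏_{α ∈ S} (z − α), where S = {-1, 0, -3}.
Expanding the product yields: p(z) = z^3 + 4·z^2 + 3·z.
The resulting polynomial has degree 3 and real coefficients as required.

p(z) = z^3 + 4·z^2 + 3·z.


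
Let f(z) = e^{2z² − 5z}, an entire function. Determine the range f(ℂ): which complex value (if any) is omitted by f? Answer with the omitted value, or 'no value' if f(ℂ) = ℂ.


Little Picard bounds the complement of f(ℂ) to at most one point.
The exponent g(z) = 2z² − 5z is a nonconstant polynomial, hence surjective onto ℂ. So e^{g(z)} takes every value in {e^w : w ∈ ℂ} = ℂ ∖ {0}. Adding 0 shifts the range to ℂ ∖ {0}. f omits exactly 0.

Omitted value: 0.


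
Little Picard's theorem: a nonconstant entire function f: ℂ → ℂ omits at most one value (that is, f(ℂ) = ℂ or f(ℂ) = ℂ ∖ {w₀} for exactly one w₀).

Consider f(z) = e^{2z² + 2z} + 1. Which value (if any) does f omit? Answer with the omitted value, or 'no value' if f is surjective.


Little Picard bounds the complement of f(ℂ) to at most one point.
The exponent g(z) = 2z² + 2z is a nonconstant polynomial, hence surjective onto ℂ. So e^{g(z)} takes every value in {e^w : w ∈ ℂ} = ℂ ∖ {0}. Adding 1 shifts the range to ℂ ∖ {1}. f omits exactly 1.

Omitted value: 1.


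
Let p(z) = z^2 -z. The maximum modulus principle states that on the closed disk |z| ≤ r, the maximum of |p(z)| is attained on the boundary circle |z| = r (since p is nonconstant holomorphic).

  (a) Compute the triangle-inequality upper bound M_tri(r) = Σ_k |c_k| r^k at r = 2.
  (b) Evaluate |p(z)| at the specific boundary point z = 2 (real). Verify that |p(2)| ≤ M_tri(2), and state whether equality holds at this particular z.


Coefficients: c_0 = 0, c_1 = -1, c_2 = 1. Radius r = 2.
Part (a). Triangle bound: M_tri(r) = Σ_k |c_k| r^k
  = |0|·2^0 + |-1|·2^1 + |1|·2^2
  = 0 + 2 + 4 = 6.
This bounds M(r) := max_{|z|=r} |p(z)| from above; equality holds iff all terms c_k z^k can be made to align in phase at a single z on |z|=r.
Part (b). At z = 2 (real, on the circle |z| = r):
  p(2) = (0)·2^0 + (-1)·2^1 + (1)·2^2 = 2.
  |p(2)| = 2.
Check: |p(2)| = 2 ≤ 6 = M_tri(2). ✓ Equality does not hold at z = 2 (the coefficients have mixed signs, so the terms do not all align in phase there).

M_tri(2) = 6; |p(2)| = 2; equality at z=2: no.


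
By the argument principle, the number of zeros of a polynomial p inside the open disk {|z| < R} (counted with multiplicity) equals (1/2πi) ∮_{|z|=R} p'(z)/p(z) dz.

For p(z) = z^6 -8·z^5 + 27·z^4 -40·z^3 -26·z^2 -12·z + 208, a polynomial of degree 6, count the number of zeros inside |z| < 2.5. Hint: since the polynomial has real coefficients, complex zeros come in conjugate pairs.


The zeros of p are: 4, (2 + 3i), (2 - 3i), (-1 + 1i), (-1 - 1i), 2.
Their magnitudes are: 4, 3.606, 3.606, 1.414, 1.414, 2.
Zeros with |z| < R = 2.5: (-1 + 1i), (-1 - 1i), 2.
Count = 3.
By the argument principle, (1/2πi) ∮_{|z|=R} p'(z)/p(z) dz equals exactly this count.

Number of zeros inside |z| < 2.5: 3.


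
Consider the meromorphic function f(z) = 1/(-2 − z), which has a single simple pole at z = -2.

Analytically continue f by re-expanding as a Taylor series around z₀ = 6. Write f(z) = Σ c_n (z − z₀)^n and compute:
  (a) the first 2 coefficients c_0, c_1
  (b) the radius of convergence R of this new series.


Let w = z − z₀, so z = z₀ + w.
Then -2 − z = -2 − (z₀ + w) = (-2 − z₀) − w = -8 − w.
f(z) = 1/(-8 − w) = (1/(-8)) · 1/(1 − w/(-8)) = Σ_{n≥0} w^n / (-8)^(n+1).
So c_n = 1/(-8)^(n+1):
  c_0 = 1/(-8)^1 = -1/8.
  c_1 = 1/(-8)^2 = 1/64.
The series is valid for |w/d| < 1, i.e. |z − z₀| < |d|.
Radius of convergence: R = |-2 − z₀| = |-8| = 8 (distance from z₀ to the singularity z = -2).

c_0 = -1/8, c_1 = 1/64; R = 8.


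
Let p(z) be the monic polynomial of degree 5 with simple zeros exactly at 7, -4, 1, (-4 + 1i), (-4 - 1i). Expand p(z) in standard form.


The polynomial is p(z) = ∏_{α ∈ S} (z − α), where S = {7, -4, 1, (-4 + 1i), (-4 - 1i)}.
Expanding the product yields: p(z) = z^5 + 4·z^4 -40·z^3 -240·z^2 -201·z + 476.
Note conjugate pairs combine to real quadratics: (z − (-4+1i))(z − (-4−1i)) = z² + 8z + 17.
The resulting polynomial has degree 5 and real coefficients as required.

p(z) = z^5 + 4·z^4 -40·z^3 -240·z^2 -201·z + 476.


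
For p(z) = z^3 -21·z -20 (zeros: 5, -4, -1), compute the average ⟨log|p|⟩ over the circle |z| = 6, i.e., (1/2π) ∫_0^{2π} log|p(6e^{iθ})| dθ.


Zeros: -4, -1, 5; r = 6.
Inside |z| < r: -4, -1, 5. Outside (|z| ≥ r): ∅.
p(0) = -20, so log|p(0)| = log(20) = 2.9957.
Apply Jensen: I(r) = log|p(0)| + Σ_k log(r/|z_k|), summed over zeros inside |z| < r.
  log(r/|z_k|) for z_k = 5: log(6/5) = 0.1823
  log(r/|z_k|) for z_k = -4: log(6/4) = 0.4055
  log(r/|z_k|) for z_k = -1: log(6/1) = 1.7918
Sum over inside zeros: 2.3795.
I(r) = log|p(0)| + (inside sum) = 2.9957 + 2.3795 = 5.3753.
Closed form (all zeros inside, monic): I(r) = n·log(r) = 3·log(6) = 5.3753. ✓

I(r) ≈ 5.3753.


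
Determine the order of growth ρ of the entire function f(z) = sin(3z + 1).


sin(w) is a linear combination of e^{iw} and e^{−iw} (or e^w, e^{−w} in the hyperbolic case), so |sin(w)| ≤ e^{|w|}. With w = 3z + 1, |w| ≤ 3|z| + 1 = 3r + 1 on |z| = r, giving M(r) ≤ e^{3r + 1}, so ρ ≤ 1. On a suitable ray (z = it for sin/cos; z = t for sinh/cosh, t real → ∞), |sin(3z + 1)| grows like e^{3|t|}/2, so ρ ≥ 1. Hence ρ = 1.
Therefore ρ = 1.

Order ρ = 1.


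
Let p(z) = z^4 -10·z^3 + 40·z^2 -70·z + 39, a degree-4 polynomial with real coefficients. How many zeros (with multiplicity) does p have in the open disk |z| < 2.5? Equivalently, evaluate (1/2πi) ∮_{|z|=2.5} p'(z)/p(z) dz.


The zeros of p are: (3 + 2i), (3 - 2i), 1, 3.
Their magnitudes are: 3.606, 3.606, 1, 3.
Zeros with |z| < R = 2.5: 1.
Count = 1.
By the argument principle, (1/2πi) ∮_{|z|=R} p'(z)/p(z) dz equals exactly this count.

Number of zeros inside |z| < 2.5: 1.


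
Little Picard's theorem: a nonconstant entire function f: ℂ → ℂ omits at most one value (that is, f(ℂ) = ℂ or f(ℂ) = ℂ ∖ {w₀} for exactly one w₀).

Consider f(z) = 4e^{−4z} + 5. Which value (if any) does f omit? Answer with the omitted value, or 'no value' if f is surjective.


Little Picard bounds the complement of f(ℂ) to at most one point.
e^{−4z} is never zero on ℂ, so 4·e^{−4z} takes every value in ℂ ∖ {0}. Adding 5 shifts the range to ℂ ∖ {5}. Thus f omits exactly the value 5.

Omitted value: 5.


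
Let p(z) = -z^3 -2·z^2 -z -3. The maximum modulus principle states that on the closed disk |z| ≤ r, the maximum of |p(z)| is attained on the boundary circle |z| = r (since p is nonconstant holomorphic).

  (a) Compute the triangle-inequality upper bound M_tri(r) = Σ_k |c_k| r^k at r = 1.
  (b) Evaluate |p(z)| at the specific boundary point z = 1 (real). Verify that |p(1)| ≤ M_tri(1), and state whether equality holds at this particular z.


Coefficients: c_0 = -3, c_1 = -1, c_2 = -2, c_3 = -1. Radius r = 1.
Part (a). Triangle bound: M_tri(r) = Σ_k |c_k| r^k
  = |-3|·1^0 + |-1|·1^1 + |-2|·1^2 + |-1|·1^3
  = 3 + 1 + 2 + 1 = 7.
This bounds M(r) := max_{|z|=r} |p(z)| from above; equality holds iff all terms c_k z^k can be made to align in phase at a single z on |z|=r.
Part (b). At z = 1 (real, on the circle |z| = r):
  p(1) = (-3)·1^0 + (-1)·1^1 + (-2)·1^2 + (-1)·1^3 = -7.
  |p(1)| = 7.
Since all nonzero coefficients share the same sign, |p(1)| = 7 = M_tri(1); the triangle bound is attained at z = 1, so in fact M(r) = 7.

M_tri(1) = 7; |p(1)| = 7; equality at z=1: yes.


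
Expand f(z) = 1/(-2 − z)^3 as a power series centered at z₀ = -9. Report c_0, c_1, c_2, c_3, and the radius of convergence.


Let w = z − z₀, so z = z₀ + w.
Then -2 − z = -2 − (z₀ + w) = (-2 − z₀) − w = 7 − w.
f(z) = 1/(7 − w)^3 = (1/(7)^3) · (1 − w/(7))^{−3}.
By the binomial series (1−u)^{−3} = Σ_{n≥0} C(n+2, 2) u^n for |u|<1, with u = w/(7):
  c_n = C(n+2, 2) / (7)^(n+3).
  c_0 = 1/(7)^3 = 1/343.
  c_1 = 3/(7)^4 = 3/2401.
  c_2 = 6/(7)^5 = 6/16807.
  c_3 = 10/(7)^6 = 10/117649.
The series is valid for |w/d| < 1, i.e. |z − z₀| < |d|.
Radius of convergence: R = |-2 − z₀| = |7| = 7 (distance from z₀ to the singularity z = -2).

c_0 = 1/343, c_1 = 3/2401, c_2 = 6/16807, c_3 = 10/117649; R = 7.


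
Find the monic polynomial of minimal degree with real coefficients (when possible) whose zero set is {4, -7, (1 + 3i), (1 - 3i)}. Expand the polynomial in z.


The polynomial is p(z) = ∏_{α ∈ S} (z − α), where S = {4, -7, (1 + 3i), (1 - 3i)}.
Expanding the product yields: p(z) = z^4 + z^3 -24·z^2 + 86·z -280.
Note conjugate pairs combine to real quadratics: (z − (1+3i))(z − (1−3i)) = z² − 2z + 10.
The resulting polynomial has degree 4 and real coefficients as required.

p(z) = z^4 + z^3 -24·z^2 + 86·z -280.


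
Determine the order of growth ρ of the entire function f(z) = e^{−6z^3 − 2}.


|e^{−6z^3 − 2}| = e^{Re(-6·z^3) + -2} ≤ e^{6|z|^3 + -2} = e^{6r^3 + -2} on |z| = r, so ρ ≤ 3. Choosing z on |z|=r so that -6·z^3 is real positive (always possible by picking arg z appropriately) gives |f(z)| = e^{6r^3 + -2}, matching the bound. The additive constant -2 does not affect log log M(r) ~ 3·log r. Hence ρ = 3.
Therefore ρ = 3.

Order ρ = 3.


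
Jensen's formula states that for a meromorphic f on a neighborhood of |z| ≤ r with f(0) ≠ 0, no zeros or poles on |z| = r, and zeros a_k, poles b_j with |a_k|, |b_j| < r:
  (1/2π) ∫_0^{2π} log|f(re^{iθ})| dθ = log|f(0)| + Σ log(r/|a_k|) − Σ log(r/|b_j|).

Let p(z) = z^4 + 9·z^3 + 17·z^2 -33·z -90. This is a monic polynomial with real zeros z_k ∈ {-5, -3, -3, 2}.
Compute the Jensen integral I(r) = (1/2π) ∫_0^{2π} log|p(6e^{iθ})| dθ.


Zeros: -5, -3, -3, 2; r = 6.
Inside |z| < r: -5, -3, -3, 2. Outside (|z| ≥ r): ∅.
p(0) = -90, so log|p(0)| = log(90) = 4.4998.
Apply Jensen: I(r) = log|p(0)| + Σ_k log(r/|z_k|), summed over zeros inside |z| < r.
  log(r/|z_k|) for z_k = -5: log(6/5) = 0.1823
  log(r/|z_k|) for z_k = -3: log(6/3) = 0.6931
  log(r/|z_k|) for z_k = -3: log(6/3) = 0.6931
  log(r/|z_k|) for z_k = 2: log(6/2) = 1.0986
Sum over inside zeros: 2.6672.
I(r) = log|p(0)| + (inside sum) = 4.4998 + 2.6672 = 7.1670.
Closed form (all zeros inside, monic): I(r) = n·log(r) = 4·log(6) = 7.1670. ✓

I(r) ≈ 7.1670.


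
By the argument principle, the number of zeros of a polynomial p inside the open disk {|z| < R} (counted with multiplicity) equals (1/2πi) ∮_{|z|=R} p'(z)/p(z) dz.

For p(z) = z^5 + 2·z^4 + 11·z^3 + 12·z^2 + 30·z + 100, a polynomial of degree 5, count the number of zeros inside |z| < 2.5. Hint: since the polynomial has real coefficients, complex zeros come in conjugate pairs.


The zeros of p are: (1 + 2i), (1 - 2i), -2, (-1 + 3i), (-1 - 3i).
Their magnitudes are: 2.236, 2.236, 2, 3.162, 3.162.
Zeros with |z| < R = 2.5: (1 + 2i), (1 - 2i), -2.
Count = 3.
By the argument principle, (1/2πi) ∮_{|z|=R} p'(z)/p(z) dz equals exactly this count.

Number of zeros inside |z| < 2.5: 3.


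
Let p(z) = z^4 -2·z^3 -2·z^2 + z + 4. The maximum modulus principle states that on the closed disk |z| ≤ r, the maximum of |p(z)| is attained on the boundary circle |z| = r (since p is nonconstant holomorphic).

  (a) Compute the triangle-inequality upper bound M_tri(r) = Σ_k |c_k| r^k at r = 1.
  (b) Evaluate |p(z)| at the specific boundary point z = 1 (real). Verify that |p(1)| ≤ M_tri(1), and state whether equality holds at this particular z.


Coefficients: c_0 = 4, c_1 = 1, c_2 = -2, c_3 = -2, c_4 = 1. Radius r = 1.
Part (a). Triangle bound: M_tri(r) = Σ_k |c_k| r^k
  = |4|·1^0 + |1|·1^1 + |-2|·1^2 + |-2|·1^3 + |1|·1^4
  = 4 + 1 + 2 + 2 + 1 = 10.
This bounds M(r) := max_{|z|=r} |p(z)| from above; equality holds iff all terms c_k z^k can be made to align in phase at a single z on |z|=r.
Part (b). At z = 1 (real, on the circle |z| = r):
  p(1) = (4)·1^0 + (1)·1^1 + (-2)·1^2 + (-2)·1^3 + (1)·1^4 = 2.
  |p(1)| = 2.
Check: |p(1)| = 2 ≤ 10 = M_tri(1). ✓ Equality does not hold at z = 1 (the coefficients have mixed signs, so the terms do not all align in phase there).

M_tri(1) = 10; |p(1)| = 2; equality at z=1: no.


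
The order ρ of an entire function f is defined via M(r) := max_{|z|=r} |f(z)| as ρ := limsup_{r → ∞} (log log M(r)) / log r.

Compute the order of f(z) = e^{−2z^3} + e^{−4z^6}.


Each summand is entire of order 3 and 6 respectively (as in the single-exponential case). The order of a sum is at most the max of the orders, so ρ ≤ 6. For the lower bound: on |z|=r choose arg z so that -4z^6 is real positive; then |e^{-4z^6}| = e^{4r^6} while |e^{-2z^3}| ≤ e^{2r^3} = o(e^{4r^6}). So |f| ≥ e^{4r^6}(1 − o(1)) and ρ ≥ 6. Hence ρ = max(3, 6) = 6.
Therefore ρ = 6.

Order ρ = 6.
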